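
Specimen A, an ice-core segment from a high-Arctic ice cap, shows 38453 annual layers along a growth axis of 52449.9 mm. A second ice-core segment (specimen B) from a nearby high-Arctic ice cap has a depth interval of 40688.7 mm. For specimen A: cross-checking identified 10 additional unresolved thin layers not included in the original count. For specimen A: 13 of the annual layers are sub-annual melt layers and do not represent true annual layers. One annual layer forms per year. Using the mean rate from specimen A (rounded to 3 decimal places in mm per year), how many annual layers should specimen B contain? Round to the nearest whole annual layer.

29830 annual layers

Specimen A: adjusted count: 38453 − 13 + 10 = 38450 annual layers.
A: Mean rate = 52449.9 mm / 38450 years ≈ 1.364 mm/yr.
For B, 40688.7 / 1.364 = 29830.43 years ≈ 29830 annual layers.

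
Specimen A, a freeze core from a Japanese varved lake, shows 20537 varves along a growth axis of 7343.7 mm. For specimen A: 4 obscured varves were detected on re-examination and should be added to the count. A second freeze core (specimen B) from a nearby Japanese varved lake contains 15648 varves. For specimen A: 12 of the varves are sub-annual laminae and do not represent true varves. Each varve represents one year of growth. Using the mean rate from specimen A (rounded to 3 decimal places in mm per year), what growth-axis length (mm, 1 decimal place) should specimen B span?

5602.0 mm

Specimen A: true varve count = 20537 − 12 + 4 = 20529.
A: 7343.7 mm over 20529 years gives 7343.7 / 20529 ≈ 0.358 mm per year.
For B, 0.358 mm/year × 15648 years = 5602.0 mm.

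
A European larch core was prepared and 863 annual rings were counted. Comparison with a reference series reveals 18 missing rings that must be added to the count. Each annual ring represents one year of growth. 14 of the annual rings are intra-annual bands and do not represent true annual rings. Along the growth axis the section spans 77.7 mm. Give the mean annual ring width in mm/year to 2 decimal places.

0.09 mm/year

Adjusted count: 863 − 14 + 18 = 867 annual rings.
Mean rate = 77.7 mm / 867 years ≈ 0.09 mm/year.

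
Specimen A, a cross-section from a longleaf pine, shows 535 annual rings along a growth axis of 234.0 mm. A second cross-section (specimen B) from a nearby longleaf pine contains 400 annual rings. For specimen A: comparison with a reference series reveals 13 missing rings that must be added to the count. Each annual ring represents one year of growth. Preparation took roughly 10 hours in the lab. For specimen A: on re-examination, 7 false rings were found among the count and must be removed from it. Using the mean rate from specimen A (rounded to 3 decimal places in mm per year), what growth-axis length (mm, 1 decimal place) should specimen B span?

173.2 mm

Specimen A: true annual ring count = 535 − 7 + 13 = 541.
A: Extension rate ≈ 234.0 / 541 = 0.433 mm/year.
For B, 0.433 mm/year × 400 years = 173.2 mm.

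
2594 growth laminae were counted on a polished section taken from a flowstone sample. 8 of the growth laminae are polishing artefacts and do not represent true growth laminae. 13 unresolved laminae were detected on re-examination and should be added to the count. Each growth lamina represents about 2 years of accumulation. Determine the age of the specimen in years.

After corrections the count is 2594 − 8 + 13 = 2599 growth laminae.
At 2 years per growth lamina, 2599 × 2 = 5198 years.

5198 years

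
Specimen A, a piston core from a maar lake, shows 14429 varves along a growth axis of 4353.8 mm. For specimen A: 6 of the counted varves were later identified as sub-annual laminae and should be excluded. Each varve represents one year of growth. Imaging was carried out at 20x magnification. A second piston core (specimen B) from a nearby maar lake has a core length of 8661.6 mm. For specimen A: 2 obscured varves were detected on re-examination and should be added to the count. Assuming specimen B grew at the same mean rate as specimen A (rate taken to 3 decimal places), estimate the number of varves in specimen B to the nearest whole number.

Specimen A: adjusted count: 14429 − 6 + 2 = 14425 varves.
A: 4353.8 mm over 14425 years gives 4353.8 / 14425 ≈ 0.302 mm/yr.
B spans 8661.6 / 0.302 = 28680.79 years ≈ 28681 varves.

28681 varves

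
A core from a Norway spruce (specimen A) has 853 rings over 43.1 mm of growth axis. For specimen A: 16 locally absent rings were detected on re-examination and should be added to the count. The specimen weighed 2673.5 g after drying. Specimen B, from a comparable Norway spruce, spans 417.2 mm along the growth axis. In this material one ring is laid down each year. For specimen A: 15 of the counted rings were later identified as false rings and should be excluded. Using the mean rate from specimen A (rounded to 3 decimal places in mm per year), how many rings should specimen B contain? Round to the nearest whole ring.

Specimen A: after corrections the count is 853 − 15 + 16 = 854 rings.
A: Mean rate = 43.1 mm / 854 years ≈ 0.050 mm/year.
B spans 417.2 / 0.050 = 8344.00 years ≈ 8344 rings.

8344 rings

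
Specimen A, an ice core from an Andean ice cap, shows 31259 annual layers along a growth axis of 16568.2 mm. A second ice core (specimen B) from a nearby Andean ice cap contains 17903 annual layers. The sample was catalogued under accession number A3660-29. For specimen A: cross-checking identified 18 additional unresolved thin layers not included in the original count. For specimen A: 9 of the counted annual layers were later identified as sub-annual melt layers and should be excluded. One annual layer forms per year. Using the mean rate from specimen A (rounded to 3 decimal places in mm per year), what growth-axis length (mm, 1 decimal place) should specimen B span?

Specimen A: correcting the raw count gives 31259 − 9 + 18 = 31268 true annual layers.
A: Extension rate ≈ 16568.2 / 31268 = 0.530 mm per year.
B's length ≈ 0.530 × 17903 = 9488.6 mm.

9488.6 mm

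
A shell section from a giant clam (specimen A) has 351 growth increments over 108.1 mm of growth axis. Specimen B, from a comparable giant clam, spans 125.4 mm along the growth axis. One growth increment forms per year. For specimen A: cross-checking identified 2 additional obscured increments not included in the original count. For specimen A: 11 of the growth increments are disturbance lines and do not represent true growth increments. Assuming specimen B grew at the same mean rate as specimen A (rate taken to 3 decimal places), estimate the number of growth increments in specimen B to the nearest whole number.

397 growth increments

Specimen A: true growth increment count = 351 − 11 + 2 = 342.
A: Extension rate ≈ 108.1 / 342 = 0.316 mm/year.
Specimen B: 125.4 mm / 0.316 mm per year = 396.84 years ≈ 397 growth increments.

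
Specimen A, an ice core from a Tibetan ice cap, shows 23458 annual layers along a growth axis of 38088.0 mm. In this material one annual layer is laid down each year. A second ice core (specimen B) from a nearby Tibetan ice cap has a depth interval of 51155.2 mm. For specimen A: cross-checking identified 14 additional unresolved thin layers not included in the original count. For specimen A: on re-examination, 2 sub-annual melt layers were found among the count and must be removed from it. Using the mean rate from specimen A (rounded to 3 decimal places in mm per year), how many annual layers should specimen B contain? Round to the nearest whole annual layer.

Specimen A: after corrections the count is 23458 − 2 + 14 = 23470 annual layers.
A: 38088.0 mm over 23470 years gives 38088.0 / 23470 ≈ 1.623 mm/yr.
B spans 51155.2 / 1.623 = 31518.92 years ≈ 31519 annual layers.

31519 annual layers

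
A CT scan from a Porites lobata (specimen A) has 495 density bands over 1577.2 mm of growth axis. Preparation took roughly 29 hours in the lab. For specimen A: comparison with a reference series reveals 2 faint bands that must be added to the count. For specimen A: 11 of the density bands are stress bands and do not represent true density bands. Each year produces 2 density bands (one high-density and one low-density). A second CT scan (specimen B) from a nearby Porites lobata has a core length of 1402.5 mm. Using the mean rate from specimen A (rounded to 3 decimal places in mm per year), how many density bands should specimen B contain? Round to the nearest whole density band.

Specimen A: adjusted count: 495 − 11 + 2 = 486 density bands.
Specimen A: 486 density bands at 2 per year is 486 / 2 = 243 years.
A: Extension rate ≈ 1577.2 / 243 = 6.491 mm per year.
For B, 1402.5 / 6.491 = 216.07 years; at 2 density bands per year that is 216.07 × 2 ≈ 432 density bands.

432 density bands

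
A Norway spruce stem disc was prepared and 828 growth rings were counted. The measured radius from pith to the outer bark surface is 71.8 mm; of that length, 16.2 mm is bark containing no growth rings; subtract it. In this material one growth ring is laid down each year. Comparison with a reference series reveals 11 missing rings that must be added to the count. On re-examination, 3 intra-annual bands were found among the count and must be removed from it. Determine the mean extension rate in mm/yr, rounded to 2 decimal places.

Correcting the raw count gives 828 − 3 + 11 = 836 true growth rings.
Net length = 71.8 − 16.2 = 55.6 mm.
Extension rate ≈ 55.6 / 836 = 0.07 mm/yr.

0.07 mm/yr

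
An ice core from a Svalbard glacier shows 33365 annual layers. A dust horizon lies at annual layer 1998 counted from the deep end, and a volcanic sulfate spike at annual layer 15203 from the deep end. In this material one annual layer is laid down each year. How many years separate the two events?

The two markers are separated by 15203 − 1998 = 13205 annual layers.
One annual layer per year makes the interval 13205 years.

13205 yr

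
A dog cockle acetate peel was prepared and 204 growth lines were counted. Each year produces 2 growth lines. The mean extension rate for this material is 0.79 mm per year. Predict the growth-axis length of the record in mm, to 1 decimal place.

80.6 mm

204 growth lines at 2 per year is 204 / 2 = 102 years.
Length ≈ 0.79 × 102 = 80.6 mm.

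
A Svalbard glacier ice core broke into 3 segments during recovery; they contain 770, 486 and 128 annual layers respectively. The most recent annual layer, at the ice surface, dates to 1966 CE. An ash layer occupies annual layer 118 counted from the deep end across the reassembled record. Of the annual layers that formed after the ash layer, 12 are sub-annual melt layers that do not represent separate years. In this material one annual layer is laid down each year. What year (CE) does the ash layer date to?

712 CE

Total annual layers = 770 + 486 + 128 = 1384.
Between annual layer 118 and the ice surface there are 1384 − 118 = 1266 annual layers.
Removing the 12 false annual layers leaves 1266 − 12 = 1254 true annual layers beyond the ash layer.
The annual layer at the ice surface is 1966 CE, so the ash layer dates to 1966 − 1254 = 712 CE.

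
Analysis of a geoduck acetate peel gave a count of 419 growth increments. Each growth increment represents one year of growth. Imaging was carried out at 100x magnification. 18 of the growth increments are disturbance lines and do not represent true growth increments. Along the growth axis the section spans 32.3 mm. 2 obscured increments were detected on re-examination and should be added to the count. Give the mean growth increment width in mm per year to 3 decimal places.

0.080 mm per year

Adjusted count: 419 − 18 + 2 = 403 growth increments.
Extension rate ≈ 32.3 / 403 = 0.080 mm per year.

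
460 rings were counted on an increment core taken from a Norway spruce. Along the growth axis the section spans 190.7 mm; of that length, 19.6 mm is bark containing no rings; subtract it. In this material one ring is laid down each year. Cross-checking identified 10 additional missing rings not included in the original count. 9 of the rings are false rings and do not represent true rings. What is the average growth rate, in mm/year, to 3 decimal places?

Adjusted count: 460 − 9 + 10 = 461 rings.
The growth record spans 190.7 − 19.6 = 171.1 mm.
Extension rate ≈ 171.1 / 461 = 0.371 mm/year.

0.371 mm/year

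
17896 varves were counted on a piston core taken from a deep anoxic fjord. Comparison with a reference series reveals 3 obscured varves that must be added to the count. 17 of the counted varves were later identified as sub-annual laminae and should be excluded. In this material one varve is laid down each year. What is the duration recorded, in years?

Correcting the raw count gives 17896 − 17 + 3 = 17882 true varves.
At one varve per year, that is 17882 years.

17882 years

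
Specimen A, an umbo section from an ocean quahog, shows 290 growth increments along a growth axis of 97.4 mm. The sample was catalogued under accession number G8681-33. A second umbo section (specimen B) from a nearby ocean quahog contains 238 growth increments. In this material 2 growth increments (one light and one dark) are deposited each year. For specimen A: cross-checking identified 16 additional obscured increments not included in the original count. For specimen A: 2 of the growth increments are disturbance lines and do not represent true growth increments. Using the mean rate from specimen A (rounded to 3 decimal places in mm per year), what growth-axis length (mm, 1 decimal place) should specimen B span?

Specimen A: adjusted count: 290 − 2 + 16 = 304 growth increments.
Specimen A: dividing by 2 growth increments per year: 304 / 2 = 152 years.
A: Mean rate = 97.4 mm / 152 years ≈ 0.641 mm/yr.
Specimen B: 238 growth increments at 2 per year is 238 / 2 = 119 years. For B, 0.641 mm/year × 119 years = 76.3 mm.

76.3 mm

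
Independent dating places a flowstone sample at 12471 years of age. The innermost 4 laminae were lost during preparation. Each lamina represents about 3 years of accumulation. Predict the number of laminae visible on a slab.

4153 laminae

One lamina every 3 years means 12471 / 3 = 4157 laminae.
Less the 4 uncaptured laminae: 4157 − 4 = 4153.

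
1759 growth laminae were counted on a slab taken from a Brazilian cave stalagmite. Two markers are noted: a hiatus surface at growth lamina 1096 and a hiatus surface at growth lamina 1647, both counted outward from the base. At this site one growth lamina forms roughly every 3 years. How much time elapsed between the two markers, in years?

1653 years

1647 − 1096 = 551 growth laminae lie between the two events.
551 growth laminae at 3 years each span 551 × 3 = 1653 years.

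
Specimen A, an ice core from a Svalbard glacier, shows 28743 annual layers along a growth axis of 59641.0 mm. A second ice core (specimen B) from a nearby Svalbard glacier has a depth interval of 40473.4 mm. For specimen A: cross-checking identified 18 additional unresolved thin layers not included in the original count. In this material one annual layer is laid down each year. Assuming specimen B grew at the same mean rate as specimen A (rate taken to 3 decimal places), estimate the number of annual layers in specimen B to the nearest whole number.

Specimen A: after corrections the count is 28743 + 18 = 28761 annual layers.
A: Mean rate = 59641.0 mm / 28761 years ≈ 2.074 mm/year.
B spans 40473.4 / 2.074 = 19514.66 years ≈ 19515 annual layers.

19515 annual layers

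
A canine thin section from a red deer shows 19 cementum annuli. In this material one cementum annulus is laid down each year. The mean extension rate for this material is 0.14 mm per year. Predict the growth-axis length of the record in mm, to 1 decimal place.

The record spans 19 years at 0.14 mm per year.
19 years at 0.14 mm/year gives 0.14 × 19 = 2.7 mm.

2.7 mm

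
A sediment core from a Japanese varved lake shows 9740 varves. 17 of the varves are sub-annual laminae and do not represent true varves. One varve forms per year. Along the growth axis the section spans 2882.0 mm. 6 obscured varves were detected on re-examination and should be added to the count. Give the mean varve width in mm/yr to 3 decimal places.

0.296 mm/yr

True varve count = 9740 − 17 + 6 = 9729.
Mean rate = 2882.0 mm / 9729 years ≈ 0.296 mm/yr.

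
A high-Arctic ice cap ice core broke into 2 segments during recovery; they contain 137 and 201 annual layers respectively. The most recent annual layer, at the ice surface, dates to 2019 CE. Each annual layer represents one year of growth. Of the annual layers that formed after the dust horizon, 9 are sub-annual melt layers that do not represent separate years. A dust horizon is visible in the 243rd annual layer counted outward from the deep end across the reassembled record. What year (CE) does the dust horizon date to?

1933 CE

Total annual layers = 137 + 201 = 338.
The dust horizon sits at annual layer 243 from the deep end, so 338 − 243 = 95 annual layers formed after it.
95 − 9 false = 86 true annual layers after the dust horizon.
2019 − 86 = 1933 CE.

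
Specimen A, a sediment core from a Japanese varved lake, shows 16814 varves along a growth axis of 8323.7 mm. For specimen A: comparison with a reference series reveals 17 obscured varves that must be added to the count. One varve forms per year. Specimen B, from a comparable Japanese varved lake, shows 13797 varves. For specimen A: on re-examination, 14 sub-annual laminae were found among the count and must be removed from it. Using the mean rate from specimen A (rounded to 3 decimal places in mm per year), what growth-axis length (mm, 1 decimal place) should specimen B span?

Specimen A: correcting the raw count gives 16814 − 14 + 17 = 16817 true varves.
A: Extension rate ≈ 8323.7 / 16817 = 0.495 mm/year.
B's length ≈ 0.495 × 13797 = 6829.5 mm.

6829.5 mm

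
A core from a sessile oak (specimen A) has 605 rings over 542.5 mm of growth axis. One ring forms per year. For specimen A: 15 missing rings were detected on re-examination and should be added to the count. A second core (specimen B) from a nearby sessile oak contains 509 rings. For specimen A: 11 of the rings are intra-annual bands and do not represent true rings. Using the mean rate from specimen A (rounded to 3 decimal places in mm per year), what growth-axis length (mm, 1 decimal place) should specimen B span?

453.5 mm

Specimen A: after corrections the count is 605 − 11 + 15 = 609 rings.
A: 542.5 mm over 609 years gives 542.5 / 609 ≈ 0.891 mm per year.
B's length ≈ 0.891 × 509 = 453.5 mm.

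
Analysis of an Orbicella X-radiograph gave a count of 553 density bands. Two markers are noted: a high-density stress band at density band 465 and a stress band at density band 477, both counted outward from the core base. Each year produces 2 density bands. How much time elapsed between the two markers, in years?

6 yr

477 − 465 = 12 density bands lie between the two events.
12 density bands at 2 per year is 12 / 2 = 6 years.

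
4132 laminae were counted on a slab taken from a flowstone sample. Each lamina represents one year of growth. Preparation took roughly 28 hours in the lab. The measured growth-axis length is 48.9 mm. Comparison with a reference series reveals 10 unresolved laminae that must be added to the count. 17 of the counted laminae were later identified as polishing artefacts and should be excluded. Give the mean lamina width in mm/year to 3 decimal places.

0.012 mm/year

True lamina count = 4132 − 17 + 10 = 4125.
Extension rate ≈ 48.9 / 4125 = 0.012 mm/year.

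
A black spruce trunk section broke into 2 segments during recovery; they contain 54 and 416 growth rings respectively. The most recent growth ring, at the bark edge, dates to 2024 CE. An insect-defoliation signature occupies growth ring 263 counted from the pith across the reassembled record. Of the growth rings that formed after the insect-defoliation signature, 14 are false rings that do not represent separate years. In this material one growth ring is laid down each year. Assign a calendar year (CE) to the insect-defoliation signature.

1831 CE

Total growth rings = 54 + 416 = 470.
The insect-defoliation signature sits at growth ring 263 from the pith, so 470 − 263 = 207 growth rings formed after it.
Removing the 14 false growth rings leaves 207 − 14 = 193 true growth rings beyond the insect-defoliation signature.
2024 − 193 = 1831 CE.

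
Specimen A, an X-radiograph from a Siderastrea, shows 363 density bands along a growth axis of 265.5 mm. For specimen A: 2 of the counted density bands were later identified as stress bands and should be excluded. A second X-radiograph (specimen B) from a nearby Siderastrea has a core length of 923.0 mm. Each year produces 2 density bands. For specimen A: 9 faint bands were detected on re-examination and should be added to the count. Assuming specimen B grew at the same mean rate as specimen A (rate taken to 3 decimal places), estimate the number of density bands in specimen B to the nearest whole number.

Specimen A: after corrections the count is 363 − 2 + 9 = 370 density bands.
Specimen A: 370 density bands at 2 per year is 370 / 2 = 185 years.
A: Mean rate = 265.5 mm / 185 years ≈ 1.435 mm/year.
For B, 923.0 / 1.435 = 643.21 years; at 2 density bands per year that is 643.21 × 2 ≈ 1286 density bands.

1286 density bands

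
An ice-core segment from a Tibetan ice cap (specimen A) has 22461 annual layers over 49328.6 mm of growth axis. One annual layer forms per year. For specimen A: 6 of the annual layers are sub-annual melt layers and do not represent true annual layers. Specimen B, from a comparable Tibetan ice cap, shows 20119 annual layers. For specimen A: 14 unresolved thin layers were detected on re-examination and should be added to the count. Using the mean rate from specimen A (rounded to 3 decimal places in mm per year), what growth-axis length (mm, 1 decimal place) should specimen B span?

Specimen A: correcting the raw count gives 22461 − 6 + 14 = 22469 true annual layers.
A: Mean rate = 49328.6 mm / 22469 years ≈ 2.195 mm per year.
For B, 2.195 mm/year × 20119 years = 44161.2 mm.

44161.2 mm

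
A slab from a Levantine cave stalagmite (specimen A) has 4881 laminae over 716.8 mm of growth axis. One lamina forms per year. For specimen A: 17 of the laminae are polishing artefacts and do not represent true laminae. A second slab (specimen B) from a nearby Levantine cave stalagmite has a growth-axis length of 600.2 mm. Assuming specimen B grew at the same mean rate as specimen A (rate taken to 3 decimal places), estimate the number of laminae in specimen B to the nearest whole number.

Specimen A: true lamina count = 4881 − 17 = 4864.
A: Extension rate ≈ 716.8 / 4864 = 0.147 mm/yr.
For B, 600.2 / 0.147 = 4082.99 years ≈ 4083 laminae.

4083 laminae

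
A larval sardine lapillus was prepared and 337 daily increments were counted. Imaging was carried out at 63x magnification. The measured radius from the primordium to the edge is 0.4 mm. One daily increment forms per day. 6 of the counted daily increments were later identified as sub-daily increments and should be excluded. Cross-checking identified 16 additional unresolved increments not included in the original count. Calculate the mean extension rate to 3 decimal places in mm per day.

0.001 mm per day

Adjusted count: 337 − 6 + 16 = 347 daily increments.
Extension rate ≈ 0.4 / 347 = 0.001 mm per day.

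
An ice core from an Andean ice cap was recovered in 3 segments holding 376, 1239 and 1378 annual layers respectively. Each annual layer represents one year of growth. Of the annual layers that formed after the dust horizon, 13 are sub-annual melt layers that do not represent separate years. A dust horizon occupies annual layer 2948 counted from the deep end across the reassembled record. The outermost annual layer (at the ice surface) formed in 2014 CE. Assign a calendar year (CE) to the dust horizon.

1982 CE

Total annual layers = 376 + 1239 + 1378 = 2993.
2993 − 2948 = 45 annual layers lie beyond the dust horizon toward the ice surface.
45 − 13 false = 32 true annual layers after the dust horizon.
2014 − 32 = 1982 CE.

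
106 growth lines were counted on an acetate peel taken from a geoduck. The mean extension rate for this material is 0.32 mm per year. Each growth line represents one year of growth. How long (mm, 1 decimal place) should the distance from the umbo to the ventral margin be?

33.9 mm

The record spans 106 years at 0.32 mm per year.
Predicted length = 0.32 mm/year × 106 years = 33.9 mm.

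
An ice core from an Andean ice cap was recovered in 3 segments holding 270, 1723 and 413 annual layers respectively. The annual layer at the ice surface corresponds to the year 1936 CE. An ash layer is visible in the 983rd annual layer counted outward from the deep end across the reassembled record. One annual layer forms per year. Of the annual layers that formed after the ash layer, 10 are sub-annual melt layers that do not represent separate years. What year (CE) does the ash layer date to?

523 CE

Total annual layers = 270 + 1723 + 413 = 2406.
2406 − 983 = 1423 annual layers lie beyond the ash layer toward the ice surface.
Removing the 10 false annual layers leaves 1423 − 10 = 1413 true annual layers beyond the ash layer.
The annual layer at the ice surface is 1936 CE, so the ash layer dates to 1936 − 1413 = 523 CE.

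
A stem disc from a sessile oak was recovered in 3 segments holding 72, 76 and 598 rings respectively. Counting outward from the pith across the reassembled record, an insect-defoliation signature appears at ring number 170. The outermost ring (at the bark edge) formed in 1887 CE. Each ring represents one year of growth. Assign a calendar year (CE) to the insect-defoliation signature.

1311 CE

Total rings = 72 + 76 + 598 = 746.
The insect-defoliation signature sits at ring 170 from the pith, so 746 − 170 = 576 rings formed after it.
1887 − 576 = 1311 CE.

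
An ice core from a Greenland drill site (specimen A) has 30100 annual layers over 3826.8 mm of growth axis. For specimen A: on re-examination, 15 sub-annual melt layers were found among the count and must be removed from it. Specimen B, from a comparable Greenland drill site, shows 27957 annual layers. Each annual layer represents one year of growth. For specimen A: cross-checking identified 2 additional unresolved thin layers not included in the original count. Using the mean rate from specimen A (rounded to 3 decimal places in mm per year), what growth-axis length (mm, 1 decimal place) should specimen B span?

Specimen A: correcting the raw count gives 30100 − 15 + 2 = 30087 true annual layers.
A: Extension rate ≈ 3826.8 / 30087 = 0.127 mm/year.
For B, 0.127 mm/year × 27957 years = 3550.5 mm.

3550.5 mm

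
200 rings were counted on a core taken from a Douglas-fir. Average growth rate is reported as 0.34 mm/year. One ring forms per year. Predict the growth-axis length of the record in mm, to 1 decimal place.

The record spans 200 years at 0.34 mm per year.
200 years at 0.34 mm/year gives 0.34 × 200 = 68.0 mm.

68.0 mm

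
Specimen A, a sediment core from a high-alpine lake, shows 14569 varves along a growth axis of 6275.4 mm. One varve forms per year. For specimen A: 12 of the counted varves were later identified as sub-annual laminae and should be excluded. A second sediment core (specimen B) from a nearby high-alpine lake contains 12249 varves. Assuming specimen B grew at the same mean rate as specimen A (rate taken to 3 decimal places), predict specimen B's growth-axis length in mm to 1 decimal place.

5279.3 mm

Specimen A: adjusted count: 14569 − 12 = 14557 varves.
A: Mean rate = 6275.4 mm / 14557 years ≈ 0.431 mm/yr.
B's length ≈ 0.431 × 12249 = 5279.3 mm.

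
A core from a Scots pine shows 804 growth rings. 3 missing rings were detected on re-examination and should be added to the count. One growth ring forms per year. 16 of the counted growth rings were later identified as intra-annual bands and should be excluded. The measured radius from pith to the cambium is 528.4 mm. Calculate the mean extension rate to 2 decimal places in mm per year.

0.67 mm per year

After corrections the count is 804 − 16 + 3 = 791 growth rings.
528.4 mm over 791 years gives 528.4 / 791 ≈ 0.67 mm per year.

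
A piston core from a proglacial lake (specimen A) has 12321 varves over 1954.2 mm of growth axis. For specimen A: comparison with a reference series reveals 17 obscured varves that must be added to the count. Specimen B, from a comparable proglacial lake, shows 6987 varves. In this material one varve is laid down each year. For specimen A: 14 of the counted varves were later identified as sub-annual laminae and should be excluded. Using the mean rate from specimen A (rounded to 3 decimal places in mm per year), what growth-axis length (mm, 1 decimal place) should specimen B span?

1110.9 mm

Specimen A: correcting the raw count gives 12321 − 14 + 17 = 12324 true varves.
A: Mean rate = 1954.2 mm / 12324 years ≈ 0.159 mm/yr.
Length of B = 0.159 × 6987 = 1110.9 mm.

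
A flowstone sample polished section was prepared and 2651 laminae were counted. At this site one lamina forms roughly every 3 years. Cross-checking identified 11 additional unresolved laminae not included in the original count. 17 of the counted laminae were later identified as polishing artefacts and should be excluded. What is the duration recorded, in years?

After corrections the count is 2651 − 17 + 11 = 2645 laminae.
Multiplying by 3 years per lamina: 2645 × 3 = 7935 years.

7935 years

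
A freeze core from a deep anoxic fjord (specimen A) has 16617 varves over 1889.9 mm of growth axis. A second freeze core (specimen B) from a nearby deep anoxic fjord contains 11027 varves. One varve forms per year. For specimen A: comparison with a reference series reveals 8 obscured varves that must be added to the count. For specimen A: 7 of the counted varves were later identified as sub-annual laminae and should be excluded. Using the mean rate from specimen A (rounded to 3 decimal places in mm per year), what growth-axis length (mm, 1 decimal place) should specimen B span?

Specimen A: after corrections the count is 16617 − 7 + 8 = 16618 varves.
A: 1889.9 mm over 16618 years gives 1889.9 / 16618 ≈ 0.114 mm/year.
Length of B = 0.114 × 11027 = 1257.1 mm.

1257.1 mm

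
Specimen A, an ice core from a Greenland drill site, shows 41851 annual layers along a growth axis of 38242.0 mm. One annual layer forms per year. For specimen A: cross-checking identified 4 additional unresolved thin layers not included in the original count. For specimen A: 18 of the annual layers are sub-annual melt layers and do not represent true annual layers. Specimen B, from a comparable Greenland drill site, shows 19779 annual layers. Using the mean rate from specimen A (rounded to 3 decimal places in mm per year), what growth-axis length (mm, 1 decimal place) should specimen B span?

Specimen A: true annual layer count = 41851 − 18 + 4 = 41837.
A: Mean rate = 38242.0 mm / 41837 years ≈ 0.914 mm/year.
B's length ≈ 0.914 × 19779 = 18078.0 mm.

18078.0 mm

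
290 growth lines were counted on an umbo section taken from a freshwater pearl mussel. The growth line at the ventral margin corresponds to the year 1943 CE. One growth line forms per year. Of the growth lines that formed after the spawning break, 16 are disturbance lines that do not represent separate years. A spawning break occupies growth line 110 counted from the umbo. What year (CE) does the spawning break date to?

1779 CE

Between growth line 110 and the ventral margin there are 290 − 110 = 180 growth lines.
Removing the 16 false growth lines leaves 180 − 16 = 164 true growth lines beyond the spawning break.
Counting back 164 years from 1943 CE places the spawning break in 1943 − 164 = 1779 CE.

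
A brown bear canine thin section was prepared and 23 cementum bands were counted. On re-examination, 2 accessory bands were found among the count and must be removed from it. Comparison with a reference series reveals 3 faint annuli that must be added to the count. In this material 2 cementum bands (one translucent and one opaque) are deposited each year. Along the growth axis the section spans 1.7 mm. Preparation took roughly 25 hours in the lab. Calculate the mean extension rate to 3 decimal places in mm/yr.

Adjusted count: 23 − 2 + 3 = 24 cementum bands.
Dividing by 2 cementum bands per year: 24 / 2 = 12 years.
1.7 mm over 12 years gives 1.7 / 12 ≈ 0.142 mm/yr.

0.142 mm/yr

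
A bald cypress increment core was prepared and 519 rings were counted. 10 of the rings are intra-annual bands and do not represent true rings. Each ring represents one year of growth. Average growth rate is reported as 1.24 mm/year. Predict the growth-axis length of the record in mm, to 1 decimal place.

631.2 mm

True ring count = 519 − 10 = 509.
Length ≈ 1.24 × 509 = 631.2 mm.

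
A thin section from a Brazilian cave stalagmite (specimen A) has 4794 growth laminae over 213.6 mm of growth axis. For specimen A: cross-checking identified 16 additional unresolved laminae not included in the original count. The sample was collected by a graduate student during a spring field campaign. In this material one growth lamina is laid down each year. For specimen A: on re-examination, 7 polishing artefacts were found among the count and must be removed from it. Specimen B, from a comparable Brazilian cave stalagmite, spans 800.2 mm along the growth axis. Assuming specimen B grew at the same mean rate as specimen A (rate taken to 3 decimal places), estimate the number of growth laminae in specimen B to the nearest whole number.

18186 growth laminae

Specimen A: true growth lamina count = 4794 − 7 + 16 = 4803.
A: Extension rate ≈ 213.6 / 4803 = 0.044 mm/yr.
Specimen B: 800.2 mm / 0.044 mm per year = 18186.36 years ≈ 18186 growth laminae.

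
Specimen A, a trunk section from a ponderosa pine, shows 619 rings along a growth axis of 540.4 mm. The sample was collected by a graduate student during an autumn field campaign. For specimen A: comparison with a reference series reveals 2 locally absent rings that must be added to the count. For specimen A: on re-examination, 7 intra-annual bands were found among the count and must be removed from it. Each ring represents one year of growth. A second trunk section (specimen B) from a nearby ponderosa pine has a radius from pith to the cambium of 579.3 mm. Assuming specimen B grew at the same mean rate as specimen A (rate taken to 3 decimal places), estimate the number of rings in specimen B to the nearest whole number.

Specimen A: correcting the raw count gives 619 − 7 + 2 = 614 true rings.
A: Extension rate ≈ 540.4 / 614 = 0.880 mm/yr.
Specimen B: 579.3 mm / 0.880 mm per year = 658.30 years ≈ 658 rings.

658 rings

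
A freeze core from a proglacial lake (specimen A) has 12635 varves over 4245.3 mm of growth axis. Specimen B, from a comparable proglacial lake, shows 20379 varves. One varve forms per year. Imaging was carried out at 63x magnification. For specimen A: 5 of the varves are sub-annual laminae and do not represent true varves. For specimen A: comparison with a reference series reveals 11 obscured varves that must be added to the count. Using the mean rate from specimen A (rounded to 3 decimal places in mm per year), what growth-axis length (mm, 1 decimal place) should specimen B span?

6847.3 mm

Specimen A: adjusted count: 12635 − 5 + 11 = 12641 varves.
A: Mean rate = 4245.3 mm / 12641 years ≈ 0.336 mm/yr.
For B, 0.336 mm/year × 20379 years = 6847.3 mm.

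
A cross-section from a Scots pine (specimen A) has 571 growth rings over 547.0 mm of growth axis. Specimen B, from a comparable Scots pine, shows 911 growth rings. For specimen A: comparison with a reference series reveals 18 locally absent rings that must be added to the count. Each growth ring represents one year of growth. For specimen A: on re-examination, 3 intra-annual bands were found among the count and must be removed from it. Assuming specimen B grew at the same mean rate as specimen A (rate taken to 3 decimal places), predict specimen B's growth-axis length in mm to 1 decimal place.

Specimen A: after corrections the count is 571 − 3 + 18 = 586 growth rings.
A: Mean rate = 547.0 mm / 586 years ≈ 0.933 mm per year.
B's length ≈ 0.933 × 911 = 850.0 mm.

850.0 mm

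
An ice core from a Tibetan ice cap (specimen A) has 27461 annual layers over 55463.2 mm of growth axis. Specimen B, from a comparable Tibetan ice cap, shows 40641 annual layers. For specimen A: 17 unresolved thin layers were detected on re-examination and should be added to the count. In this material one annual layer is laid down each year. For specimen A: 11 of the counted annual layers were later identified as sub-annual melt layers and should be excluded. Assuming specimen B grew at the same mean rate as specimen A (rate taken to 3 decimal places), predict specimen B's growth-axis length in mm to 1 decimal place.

82054.2 mm

Specimen A: true annual layer count = 27461 − 11 + 17 = 27467.
A: Extension rate ≈ 55463.2 / 27467 = 2.019 mm per year.
Length of B = 2.019 × 40641 = 82054.2 mm.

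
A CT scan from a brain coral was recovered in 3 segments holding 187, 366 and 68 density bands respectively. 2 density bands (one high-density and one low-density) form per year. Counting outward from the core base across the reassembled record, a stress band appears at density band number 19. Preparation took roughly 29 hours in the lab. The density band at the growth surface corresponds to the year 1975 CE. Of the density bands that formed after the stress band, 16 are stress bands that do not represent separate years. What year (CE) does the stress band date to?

1682 CE

Total density bands = 187 + 366 + 68 = 621.
621 − 19 = 602 density bands lie beyond the stress band toward the growth surface.
Excluding 16 false density bands: 602 − 16 = 586.
Dividing by 2 density bands per year: 586 / 2 = 293 years.
The density band at the growth surface is 1975 CE, so the stress band dates to 1975 − 293 = 1682 CE.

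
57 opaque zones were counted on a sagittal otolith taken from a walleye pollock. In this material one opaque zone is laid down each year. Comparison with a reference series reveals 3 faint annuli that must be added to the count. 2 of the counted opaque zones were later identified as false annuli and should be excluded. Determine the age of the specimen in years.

True opaque zone count = 57 − 2 + 3 = 58.
At one opaque zone per year, that is 58 years.

58 years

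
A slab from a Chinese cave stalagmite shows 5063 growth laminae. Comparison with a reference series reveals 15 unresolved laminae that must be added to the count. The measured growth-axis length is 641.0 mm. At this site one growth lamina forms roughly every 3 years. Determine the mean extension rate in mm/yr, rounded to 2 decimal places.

0.04 mm/yr

True growth lamina count = 5063 + 15 = 5078.
5078 growth laminae at 3 years each span 5078 × 3 = 15234 years.
Extension rate ≈ 641.0 / 15234 = 0.04 mm/yr.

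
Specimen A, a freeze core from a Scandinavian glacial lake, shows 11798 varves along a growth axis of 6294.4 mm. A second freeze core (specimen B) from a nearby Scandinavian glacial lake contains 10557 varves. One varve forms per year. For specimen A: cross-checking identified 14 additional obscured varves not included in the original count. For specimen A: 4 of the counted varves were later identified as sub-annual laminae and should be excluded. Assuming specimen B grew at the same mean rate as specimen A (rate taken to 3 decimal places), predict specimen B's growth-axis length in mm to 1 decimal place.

5626.9 mm

Specimen A: adjusted count: 11798 − 4 + 14 = 11808 varves.
A: Mean rate = 6294.4 mm / 11808 years ≈ 0.533 mm/year.
B's length ≈ 0.533 × 10557 = 5626.9 mm.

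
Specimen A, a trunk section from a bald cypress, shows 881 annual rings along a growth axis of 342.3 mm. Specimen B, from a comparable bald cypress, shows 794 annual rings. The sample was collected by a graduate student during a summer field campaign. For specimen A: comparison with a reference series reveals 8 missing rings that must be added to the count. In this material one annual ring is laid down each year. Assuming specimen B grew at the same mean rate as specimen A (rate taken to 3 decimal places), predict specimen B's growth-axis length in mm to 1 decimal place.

Specimen A: adjusted count: 881 + 8 = 889 annual rings.
A: 342.3 mm over 889 years gives 342.3 / 889 ≈ 0.385 mm/yr.
B's length ≈ 0.385 × 794 = 305.7 mm.

305.7 mm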